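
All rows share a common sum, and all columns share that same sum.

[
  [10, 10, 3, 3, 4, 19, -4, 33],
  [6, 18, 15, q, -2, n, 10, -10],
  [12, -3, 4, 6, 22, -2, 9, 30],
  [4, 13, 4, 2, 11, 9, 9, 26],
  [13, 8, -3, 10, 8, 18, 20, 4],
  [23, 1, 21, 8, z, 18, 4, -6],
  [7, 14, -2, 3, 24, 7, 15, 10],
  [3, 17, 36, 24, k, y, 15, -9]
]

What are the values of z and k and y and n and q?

z = 9, k = 2, y = -10, n = 19, q = 22

Rows 1 and 3 both sum to 78, so that's the common total.
The known cells in row 6 total 69, leaving 78 − 69 = 9 for the blank.
The known cells in column 5 total 76, leaving 78 − 76 = 2 for the blank.
The known cells in row 8 total 88, leaving 78 − 88 = -10 for the blank.
The known cells in column 6 total 59, leaving 78 − 59 = 19 for the blank.
The known cells in row 2 total 56, leaving 78 − 56 = 22 for the blank.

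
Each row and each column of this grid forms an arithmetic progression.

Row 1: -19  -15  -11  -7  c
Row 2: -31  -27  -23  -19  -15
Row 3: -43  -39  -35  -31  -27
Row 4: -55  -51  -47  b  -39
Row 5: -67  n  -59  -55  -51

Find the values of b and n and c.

Along each row the entries change by 4 per step; down each column they change by -12.
Row 4: from -55 at column 1, stepping by 4 to column 4 gives -43.
Row 5: from -67 at column 1, stepping by 4 to column 2 gives -63.
Row 1: from -19 at column 1, stepping by 4 to column 5 gives -3.

b = -43, n = -63, c = -3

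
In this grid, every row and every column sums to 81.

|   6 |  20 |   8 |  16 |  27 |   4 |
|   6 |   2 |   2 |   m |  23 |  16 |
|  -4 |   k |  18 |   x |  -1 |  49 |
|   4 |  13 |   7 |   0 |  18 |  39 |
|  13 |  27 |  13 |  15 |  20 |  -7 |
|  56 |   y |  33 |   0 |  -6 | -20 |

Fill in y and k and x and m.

Row 2: 6 + 2 + 2 + 23 + 16 = 49, so its missing entry is 81 − 49 = 32.
Column 4: 16 + 32 + 0 + 15 + 0 = 63, so its missing entry is 81 − 63 = 18.
Row 3: -4 + 18 + 18 − 1 + 49 = 80, so its missing entry is 81 − 80 = 1.
Row 6: 56 + 33 + 0 − 6 − 20 = 63, so its missing entry is 81 − 63 = 18.

y = 18, k = 1, x = 18, m = 32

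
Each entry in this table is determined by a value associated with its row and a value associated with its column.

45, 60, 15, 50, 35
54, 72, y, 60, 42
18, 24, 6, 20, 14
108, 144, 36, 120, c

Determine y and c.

y = 18, c = 84

Each row is a constant multiple of every other row — this is a multiplication table with the headers hidden.
Row 2 is 60/50 = 6/5 times row 1, so its entry in column 3 is 15 × 6/5 = 18.
Row 4 is 120/50 = 12/5 times row 1, so its entry in column 5 is 35 × 12/5 = 84.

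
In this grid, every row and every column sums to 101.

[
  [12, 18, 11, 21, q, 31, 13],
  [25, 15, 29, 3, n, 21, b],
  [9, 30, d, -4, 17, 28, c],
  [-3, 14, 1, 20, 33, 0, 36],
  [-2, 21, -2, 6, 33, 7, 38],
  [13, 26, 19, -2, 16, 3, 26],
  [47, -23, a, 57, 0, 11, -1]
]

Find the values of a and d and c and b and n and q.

Row 7: 47 − 23 + 57 + 0 + 11 − 1 = 91, so its missing entry is 101 − 91 = 10.
Row 1: 12 + 18 + 11 + 21 + 31 + 13 = 106, so its missing entry is 101 − 106 = -5.
Column 5: -5 + 17 + 33 + 33 + 16 + 0 = 94, so its missing entry is 101 − 94 = 7.
Column 3: 11 + 29 + 1 − 2 + 19 + 10 = 68, so its missing entry is 101 − 68 = 33.
Row 3: 9 + 30 + 33 − 4 + 17 + 28 = 113, so its missing entry is 101 − 113 = -12.
Row 2: 25 + 15 + 29 + 3 + 7 + 21 = 100, so its missing entry is 101 − 100 = 1.

a = 10, d = 33, c = -12, b = 1, n = 7, q = -5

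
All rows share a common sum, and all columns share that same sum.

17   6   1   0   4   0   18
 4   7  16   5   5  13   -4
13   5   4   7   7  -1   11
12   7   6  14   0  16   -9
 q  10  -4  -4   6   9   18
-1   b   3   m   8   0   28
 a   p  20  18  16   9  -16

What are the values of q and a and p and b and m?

q = 11, a = -10, p = 9, b = 2, m = 6

Rows 1 and 2 both sum to 46, so that's the common total.
Row 5 has 10 − 4 − 4 + 6 + 9 + 18 = 35; the blank must be 46 − 35 = 11.
Column 1 has 17 + 4 + 13 + 12 + 11 − 1 = 56; the blank must be 46 − 56 = -10.
Row 7 has -10 + 20 + 18 + 16 + 9 − 16 = 37; the blank must be 46 − 37 = 9.
Column 2 has 6 + 7 + 5 + 7 + 10 + 9 = 44; the blank must be 46 − 44 = 2.
Row 6 has -1 + 2 + 3 + 8 + 0 + 28 = 40; the blank must be 46 − 40 = 6.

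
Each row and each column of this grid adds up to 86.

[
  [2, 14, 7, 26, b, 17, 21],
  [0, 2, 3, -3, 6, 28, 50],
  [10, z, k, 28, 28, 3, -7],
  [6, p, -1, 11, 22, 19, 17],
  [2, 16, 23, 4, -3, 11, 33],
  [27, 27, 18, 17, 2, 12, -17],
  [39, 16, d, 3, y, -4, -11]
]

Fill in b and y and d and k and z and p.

Row 1: 2 + 14 + 7 + 26 + 17 + 21 = 87, so its missing entry is 86 − 87 = -1.
Row 4: 6 − 1 + 11 + 22 + 19 + 17 = 74, so its missing entry is 86 − 74 = 12.
Column 2: 14 + 2 + 12 + 16 + 27 + 16 = 87, so its missing entry is 86 − 87 = -1.
Column 5: -1 + 6 + 28 + 22 − 3 + 2 = 54, so its missing entry is 86 − 54 = 32.
Row 7: 39 + 16 + 3 + 32 − 4 − 11 = 75, so its missing entry is 86 − 75 = 11.
Row 3: 10 − 1 + 28 + 28 + 3 − 7 = 61, so its missing entry is 86 − 61 = 25.

b = -1, y = 32, d = 11, k = 25, z = -1, p = 12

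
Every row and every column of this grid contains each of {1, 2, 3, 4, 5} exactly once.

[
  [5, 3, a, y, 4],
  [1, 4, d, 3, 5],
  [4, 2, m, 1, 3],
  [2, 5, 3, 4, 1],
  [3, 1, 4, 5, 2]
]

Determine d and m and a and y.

d = 2, m = 5, a = 1, y = 2

For row 2, column 3: row 2 already has {1, 3, 4, 5}; that leaves 2.
At (row 1, col 4): column 4 already has {1, 3, 4, 5}, so the value is 2.
At (row 1, col 3): row 1 already has {2, 3, 4, 5}, so the value is 1.
Cell (3,3): row 3 already has {1, 2, 3, 4} → 5.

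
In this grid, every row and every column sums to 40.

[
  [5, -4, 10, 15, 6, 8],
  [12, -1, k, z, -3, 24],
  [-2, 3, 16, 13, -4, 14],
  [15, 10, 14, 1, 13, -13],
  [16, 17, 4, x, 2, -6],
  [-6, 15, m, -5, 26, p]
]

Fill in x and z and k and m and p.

Column 6: 8 + 24 + 14 − 13 − 6 = 27, so its missing entry is 40 − 27 = 13.
Row 5: 16 + 17 + 4 + 2 − 6 = 33, so its missing entry is 40 − 33 = 7.
Column 4: 15 + 13 + 1 + 7 − 5 = 31, so its missing entry is 40 − 31 = 9.
Row 2: 12 − 1 + 9 − 3 + 24 = 41, so its missing entry is 40 − 41 = -1.
Row 6: -6 + 15 − 5 + 26 + 13 = 43, so its missing entry is 40 − 43 = -3.

x = 7, z = 9, k = -1, m = -3, p = 13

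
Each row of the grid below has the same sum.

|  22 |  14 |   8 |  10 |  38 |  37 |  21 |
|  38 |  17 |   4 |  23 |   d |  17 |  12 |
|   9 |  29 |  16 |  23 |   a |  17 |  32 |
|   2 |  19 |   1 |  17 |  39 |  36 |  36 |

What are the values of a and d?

The complete rows each total 150.
Row 3 is missing 150 − 126 = 24 (since 9 + 29 + 16 + 23 + 17 + 32 = 126).
Row 2 is missing 150 − 111 = 39 (since 38 + 17 + 4 + 23 + 17 + 12 = 111).

a = 24, d = 39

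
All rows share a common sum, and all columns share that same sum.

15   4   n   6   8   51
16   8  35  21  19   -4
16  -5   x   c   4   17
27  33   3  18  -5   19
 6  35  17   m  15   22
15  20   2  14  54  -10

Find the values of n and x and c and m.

n = 11, x = 27, c = 36, m = 0

Rows 2 and 4 both sum to 95, so that's the common total.
Row 1: 15 + 4 + 6 + 8 + 51 = 84, so its missing entry is 95 − 84 = 11.
Row 5: 6 + 35 + 17 + 15 + 22 = 95, so its missing entry is 95 − 95 = 0.
Column 4: 6 + 21 + 18 + 0 + 14 = 59, so its missing entry is 95 − 59 = 36.
Row 3: 16 − 5 + 36 + 4 + 17 = 68, so its missing entry is 95 − 68 = 27.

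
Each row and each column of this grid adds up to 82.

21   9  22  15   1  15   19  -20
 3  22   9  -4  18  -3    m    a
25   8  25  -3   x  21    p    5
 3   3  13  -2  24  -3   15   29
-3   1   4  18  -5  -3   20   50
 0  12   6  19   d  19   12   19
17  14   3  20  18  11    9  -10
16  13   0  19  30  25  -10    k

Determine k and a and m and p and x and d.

k = -11, a = 20, m = 17, p = 0, x = 1, d = -5

Row 8: 16 + 13 + 0 + 19 + 30 + 25 − 10 = 93, so its missing entry is 82 − 93 = -11.
Row 6: 0 + 12 + 6 + 19 + 19 + 12 + 19 = 87, so its missing entry is 82 − 87 = -5.
Column 5: 1 + 18 + 24 − 5 − 5 + 18 + 30 = 81, so its missing entry is 82 − 81 = 1.
Column 8: -20 + 5 + 29 + 50 + 19 − 10 − 11 = 62, so its missing entry is 82 − 62 = 20.
Row 3: 25 + 8 + 25 − 3 + 1 + 21 + 5 = 82, so its missing entry is 82 − 82 = 0.
Row 2: 3 + 22 + 9 − 4 + 18 − 3 + 20 = 65, so its missing entry is 82 − 65 = 17.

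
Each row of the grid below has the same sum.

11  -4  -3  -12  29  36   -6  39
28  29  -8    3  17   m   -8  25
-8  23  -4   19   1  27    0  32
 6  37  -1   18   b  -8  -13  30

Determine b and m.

b = 21, m = 4

Rows 1 and 3 both add up to 90, so every row sums to 90.
Row 4: 6 + 37 − 1 + 18 − 8 − 13 + 30 = 69, so the missing entry is 90 − 69 = 21.
Row 2: 28 + 29 − 8 + 3 + 17 − 8 + 25 = 86, so the missing entry is 90 − 86 = 4.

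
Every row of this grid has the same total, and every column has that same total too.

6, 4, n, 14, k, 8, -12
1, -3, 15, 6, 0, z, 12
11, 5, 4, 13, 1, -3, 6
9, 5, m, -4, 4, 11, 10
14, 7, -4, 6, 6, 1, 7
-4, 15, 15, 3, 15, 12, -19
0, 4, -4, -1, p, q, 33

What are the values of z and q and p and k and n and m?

z = 6, q = 2, p = 3, k = 8, n = 9, m = 2

Rows 3 and 5 both sum to 37, so that's the common total.
The known cells in row 2 total 31, leaving 37 − 31 = 6 for the blank.
The known cells in column 6 total 35, leaving 37 − 35 = 2 for the blank.
The known cells in row 7 total 34, leaving 37 − 34 = 3 for the blank.
The known cells in column 5 total 29, leaving 37 − 29 = 8 for the blank.
The known cells in row 1 total 28, leaving 37 − 28 = 9 for the blank.
The known cells in row 4 total 35, leaving 37 − 35 = 2 for the blank.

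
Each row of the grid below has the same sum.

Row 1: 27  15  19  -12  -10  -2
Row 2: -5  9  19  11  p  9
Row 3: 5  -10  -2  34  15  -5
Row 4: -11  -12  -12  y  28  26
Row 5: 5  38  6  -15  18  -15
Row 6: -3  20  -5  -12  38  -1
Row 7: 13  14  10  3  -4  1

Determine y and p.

Rows 5 and 7 both add up to 37, so every row sums to 37.
Row 4: -11 − 12 − 12 + 28 + 26 = 19, so the missing entry is 37 − 19 = 18.
Row 2: -5 + 9 + 19 + 11 + 9 = 43, so the missing entry is 37 − 43 = -6.

y = 18, p = -6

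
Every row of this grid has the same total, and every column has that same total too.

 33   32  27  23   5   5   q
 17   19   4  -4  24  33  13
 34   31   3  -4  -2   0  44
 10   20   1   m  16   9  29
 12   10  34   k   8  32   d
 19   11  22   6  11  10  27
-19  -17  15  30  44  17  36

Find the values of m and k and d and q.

Rows 2 and 3 both sum to 106, so that's the common total.
Row 4 has 10 + 20 + 1 + 16 + 9 + 29 = 85; the blank must be 106 − 85 = 21.
Row 1 has 33 + 32 + 27 + 23 + 5 + 5 = 125; the blank must be 106 − 125 = -19.
Column 7 has -19 + 13 + 44 + 29 + 27 + 36 = 130; the blank must be 106 − 130 = -24.
Row 5 has 12 + 10 + 34 + 8 + 32 − 24 = 72; the blank must be 106 − 72 = 34.

m = 21, k = 34, d = -24, q = -19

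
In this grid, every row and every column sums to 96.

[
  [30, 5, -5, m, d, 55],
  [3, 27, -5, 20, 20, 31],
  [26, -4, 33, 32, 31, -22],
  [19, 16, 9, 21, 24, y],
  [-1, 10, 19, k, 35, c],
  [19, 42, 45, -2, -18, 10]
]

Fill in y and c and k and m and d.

y = 7, c = 15, k = 18, m = 7, d = 4

The known cells in column 5 total 92, leaving 96 − 92 = 4 for the blank.
The known cells in row 1 total 89, leaving 96 − 89 = 7 for the blank.
The known cells in column 4 total 78, leaving 96 − 78 = 18 for the blank.
The known cells in row 5 total 81, leaving 96 − 81 = 15 for the blank.
The known cells in row 4 total 89, leaving 96 − 89 = 7 for the blank.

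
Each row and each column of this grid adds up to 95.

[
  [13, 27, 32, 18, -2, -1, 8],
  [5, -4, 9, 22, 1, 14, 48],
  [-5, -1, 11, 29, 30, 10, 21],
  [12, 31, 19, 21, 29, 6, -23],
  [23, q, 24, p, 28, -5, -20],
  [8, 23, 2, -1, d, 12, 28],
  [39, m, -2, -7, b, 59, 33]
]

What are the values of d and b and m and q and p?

d = 23, b = -14, m = -13, q = 32, p = 13

Column 4: 18 + 22 + 29 + 21 − 1 − 7 = 82, so its missing entry is 95 − 82 = 13.
Row 6: 8 + 23 + 2 − 1 + 12 + 28 = 72, so its missing entry is 95 − 72 = 23.
Column 5: -2 + 1 + 30 + 29 + 28 + 23 = 109, so its missing entry is 95 − 109 = -14.
Row 7: 39 − 2 − 7 − 14 + 59 + 33 = 108, so its missing entry is 95 − 108 = -13.
Row 5: 23 + 24 + 13 + 28 − 5 − 20 = 63, so its missing entry is 95 − 63 = 32.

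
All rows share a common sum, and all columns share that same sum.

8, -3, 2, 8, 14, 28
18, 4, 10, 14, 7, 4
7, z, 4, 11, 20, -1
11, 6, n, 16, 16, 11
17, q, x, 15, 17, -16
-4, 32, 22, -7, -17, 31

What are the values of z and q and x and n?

z = 16, q = 2, x = 22, n = -3

Rows 1 and 2 both sum to 57, so that's the common total.
Row 4: 11 + 6 + 16 + 16 + 11 = 60, so its missing entry is 57 − 60 = -3.
Row 3: 7 + 4 + 11 + 20 − 1 = 41, so its missing entry is 57 − 41 = 16.
Column 2: -3 + 4 + 16 + 6 + 32 = 55, so its missing entry is 57 − 55 = 2.
Row 5: 17 + 2 + 15 + 17 − 16 = 35, so its missing entry is 57 − 35 = 22.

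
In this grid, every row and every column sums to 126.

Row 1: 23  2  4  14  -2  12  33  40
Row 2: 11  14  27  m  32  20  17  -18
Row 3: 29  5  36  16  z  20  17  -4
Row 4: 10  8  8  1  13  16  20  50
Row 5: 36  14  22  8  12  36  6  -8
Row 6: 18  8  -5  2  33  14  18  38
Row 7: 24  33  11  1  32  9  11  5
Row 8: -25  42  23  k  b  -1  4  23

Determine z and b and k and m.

Row 3: 29 + 5 + 36 + 16 + 20 + 17 − 4 = 119, so its missing entry is 126 − 119 = 7.
Column 5: -2 + 32 + 7 + 13 + 12 + 33 + 32 = 127, so its missing entry is 126 − 127 = -1.
Row 2: 11 + 14 + 27 + 32 + 20 + 17 − 18 = 103, so its missing entry is 126 − 103 = 23.
Row 8: -25 + 42 + 23 − 1 − 1 + 4 + 23 = 65, so its missing entry is 126 − 65 = 61.

z = 7, b = -1, k = 61, m = 23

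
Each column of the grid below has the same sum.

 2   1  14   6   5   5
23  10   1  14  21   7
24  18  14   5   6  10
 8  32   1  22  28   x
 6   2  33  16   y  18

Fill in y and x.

The complete columns each total 63.
Column 5 is missing 63 − 60 = 3 (since 5 + 21 + 6 + 28 = 60).
Column 6 is missing 63 − 40 = 23 (since 5 + 7 + 10 + 18 = 40).

y = 3, x = 23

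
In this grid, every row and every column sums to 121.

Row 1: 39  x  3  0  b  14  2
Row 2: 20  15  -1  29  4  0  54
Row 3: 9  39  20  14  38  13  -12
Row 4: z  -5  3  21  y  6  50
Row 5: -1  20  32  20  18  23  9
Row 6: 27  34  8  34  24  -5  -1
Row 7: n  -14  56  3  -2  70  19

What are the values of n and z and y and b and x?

Column 2: 15 + 39 − 5 + 20 + 34 − 14 = 89, so its missing entry is 121 − 89 = 32.
Row 1: 39 + 32 + 3 + 0 + 14 + 2 = 90, so its missing entry is 121 − 90 = 31.
Column 5: 31 + 4 + 38 + 18 + 24 − 2 = 113, so its missing entry is 121 − 113 = 8.
Row 4: -5 + 3 + 21 + 8 + 6 + 50 = 83, so its missing entry is 121 − 83 = 38.
Row 7: -14 + 56 + 3 − 2 + 70 + 19 = 132, so its missing entry is 121 − 132 = -11.

n = -11, z = 38, y = 8, b = 31, x = 32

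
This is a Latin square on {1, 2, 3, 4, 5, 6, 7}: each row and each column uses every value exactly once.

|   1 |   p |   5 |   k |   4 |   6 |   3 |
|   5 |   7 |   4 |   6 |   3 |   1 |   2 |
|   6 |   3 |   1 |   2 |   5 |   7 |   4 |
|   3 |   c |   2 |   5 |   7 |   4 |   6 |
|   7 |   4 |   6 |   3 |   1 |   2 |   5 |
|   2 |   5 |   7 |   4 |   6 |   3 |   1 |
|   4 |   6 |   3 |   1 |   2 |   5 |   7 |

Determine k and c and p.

For row 1, column 4: column 4 already has {1, 2, 3, 4, 5, 6}; that leaves 7.
For row 1, column 2: row 1 already has {1, 3, 4, 5, 6, 7}; that leaves 2.
For row 4, column 2: row 4 already has {2, 3, 4, 5, 6, 7}; that leaves 1.

k = 7, c = 1, p = 2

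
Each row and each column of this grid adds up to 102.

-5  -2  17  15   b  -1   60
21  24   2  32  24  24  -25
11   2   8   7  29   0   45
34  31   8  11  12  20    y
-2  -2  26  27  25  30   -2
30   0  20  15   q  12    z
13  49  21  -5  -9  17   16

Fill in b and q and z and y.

b = 18, q = 3, z = 22, y = -14

The known cells in row 1 total 84, leaving 102 − 84 = 18 for the blank.
The known cells in column 5 total 99, leaving 102 − 99 = 3 for the blank.
The known cells in row 6 total 80, leaving 102 − 80 = 22 for the blank.
The known cells in row 4 total 116, leaving 102 − 116 = -14 for the blank.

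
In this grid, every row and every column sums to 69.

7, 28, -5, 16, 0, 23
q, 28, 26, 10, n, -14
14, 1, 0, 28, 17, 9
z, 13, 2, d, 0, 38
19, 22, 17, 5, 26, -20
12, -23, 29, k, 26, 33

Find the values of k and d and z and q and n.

k = -8, d = 18, z = -2, q = 19, n = 0

Column 5 has 0 + 17 + 0 + 26 + 26 = 69; the blank must be 69 − 69 = 0.
Row 2 has 28 + 26 + 10 + 0 − 14 = 50; the blank must be 69 − 50 = 19.
Column 1 has 7 + 19 + 14 + 19 + 12 = 71; the blank must be 69 − 71 = -2.
Row 4 has -2 + 13 + 2 + 0 + 38 = 51; the blank must be 69 − 51 = 18.
Row 6 has 12 − 23 + 29 + 26 + 33 = 77; the blank must be 69 − 77 = -8.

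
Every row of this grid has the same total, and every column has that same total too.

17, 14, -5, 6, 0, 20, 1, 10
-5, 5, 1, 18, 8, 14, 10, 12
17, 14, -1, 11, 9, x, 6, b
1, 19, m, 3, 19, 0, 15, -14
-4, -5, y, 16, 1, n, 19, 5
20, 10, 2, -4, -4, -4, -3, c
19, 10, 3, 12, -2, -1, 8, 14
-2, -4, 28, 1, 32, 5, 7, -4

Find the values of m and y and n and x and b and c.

m = 20, y = 15, n = 16, x = 13, b = -6, c = 46

Rows 1 and 2 both sum to 63, so that's the common total.
The known cells in row 6 total 17, leaving 63 − 17 = 46 for the blank.
The known cells in column 8 total 69, leaving 63 − 69 = -6 for the blank.
The known cells in row 4 total 43, leaving 63 − 43 = 20 for the blank.
The known cells in column 3 total 48, leaving 63 − 48 = 15 for the blank.
The known cells in row 5 total 47, leaving 63 − 47 = 16 for the blank.
The known cells in row 3 total 50, leaving 63 − 50 = 13 for the blank.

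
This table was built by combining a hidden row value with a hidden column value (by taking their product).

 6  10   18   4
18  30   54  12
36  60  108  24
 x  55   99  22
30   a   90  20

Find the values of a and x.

a = 50, x = 33

Each row is a constant multiple of every other row — this is a multiplication table with the headers hidden.
Row 5 is 90/18 = 5/1 times row 1, so its entry in column 2 is 10 × 5/1 = 50.
Row 4 is 99/18 = 11/2 times row 1, so its entry in column 1 is 6 × 11/2 = 33.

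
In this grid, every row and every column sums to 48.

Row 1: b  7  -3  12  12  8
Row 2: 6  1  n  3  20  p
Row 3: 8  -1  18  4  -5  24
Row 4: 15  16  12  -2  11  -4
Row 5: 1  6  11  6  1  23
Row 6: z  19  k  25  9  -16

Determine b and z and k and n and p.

Column 6: 8 + 24 − 4 + 23 − 16 = 35, so its missing entry is 48 − 35 = 13.
Row 2: 6 + 1 + 3 + 20 + 13 = 43, so its missing entry is 48 − 43 = 5.
Row 1: 7 − 3 + 12 + 12 + 8 = 36, so its missing entry is 48 − 36 = 12.
Column 1: 12 + 6 + 8 + 15 + 1 = 42, so its missing entry is 48 − 42 = 6.
Row 6: 6 + 19 + 25 + 9 − 16 = 43, so its missing entry is 48 − 43 = 5.

b = 12, z = 6, k = 5, n = 5, p = 13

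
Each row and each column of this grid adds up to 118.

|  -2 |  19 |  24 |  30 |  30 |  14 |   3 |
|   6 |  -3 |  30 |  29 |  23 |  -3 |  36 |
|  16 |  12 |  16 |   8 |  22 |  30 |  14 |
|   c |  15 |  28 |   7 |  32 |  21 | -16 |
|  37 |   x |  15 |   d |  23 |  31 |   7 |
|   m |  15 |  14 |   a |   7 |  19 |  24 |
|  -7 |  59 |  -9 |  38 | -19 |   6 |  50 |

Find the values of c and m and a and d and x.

c = 31, m = 37, a = 2, d = 4, x = 1

Row 4 has 15 + 28 + 7 + 32 + 21 − 16 = 87; the blank must be 118 − 87 = 31.
Column 1 has -2 + 6 + 16 + 31 + 37 − 7 = 81; the blank must be 118 − 81 = 37.
Row 6 has 37 + 15 + 14 + 7 + 19 + 24 = 116; the blank must be 118 − 116 = 2.
Column 4 has 30 + 29 + 8 + 7 + 2 + 38 = 114; the blank must be 118 − 114 = 4.
Row 5 has 37 + 15 + 4 + 23 + 31 + 7 = 117; the blank must be 118 − 117 = 1.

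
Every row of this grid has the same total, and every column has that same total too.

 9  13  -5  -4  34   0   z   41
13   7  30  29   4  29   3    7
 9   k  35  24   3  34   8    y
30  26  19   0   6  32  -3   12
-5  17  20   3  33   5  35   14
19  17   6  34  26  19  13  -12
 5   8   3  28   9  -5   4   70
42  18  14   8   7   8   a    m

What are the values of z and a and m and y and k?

z = 34, a = 28, m = -3, y = -7, k = 16

Rows 2 and 4 both sum to 122, so that's the common total.
The known cells in column 2 total 106, leaving 122 − 106 = 16 for the blank.
The known cells in row 3 total 129, leaving 122 − 129 = -7 for the blank.
The known cells in column 8 total 125, leaving 122 − 125 = -3 for the blank.
The known cells in row 1 total 88, leaving 122 − 88 = 34 for the blank.
The known cells in row 8 total 94, leaving 122 − 94 = 28 for the blank.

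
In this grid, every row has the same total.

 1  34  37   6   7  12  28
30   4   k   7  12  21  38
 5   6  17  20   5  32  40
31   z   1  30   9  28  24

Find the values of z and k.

Row 1 sums to 125 and so does row 3; that's the common total.
In row 4 the known cells total 123, leaving 125 − 123 = 2.
In row 2 the known cells total 112, leaving 125 − 112 = 13.

z = 2, k = 13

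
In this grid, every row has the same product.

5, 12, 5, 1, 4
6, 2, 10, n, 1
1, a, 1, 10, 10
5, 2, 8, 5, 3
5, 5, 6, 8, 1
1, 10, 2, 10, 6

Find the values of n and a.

Rows 4 and 5 each multiply to 1200, so every row has product 1200.
Row 2: 6×2×10×1 = 120, so the missing entry is 1200 ÷ 120 = 10.
Row 3: 1×1×10×10 = 100, so the missing entry is 1200 ÷ 100 = 12.

n = 10, a = 12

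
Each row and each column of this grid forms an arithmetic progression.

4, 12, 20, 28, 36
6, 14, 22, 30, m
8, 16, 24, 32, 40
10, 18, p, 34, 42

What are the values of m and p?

m = 38, p = 26

Along each row the entries change by 8 per step; down each column they change by 2.
Row 2: from 6 at column 1, stepping by 8 to column 5 gives 38.
Row 4: from 10 at column 1, stepping by 8 to column 3 gives 26.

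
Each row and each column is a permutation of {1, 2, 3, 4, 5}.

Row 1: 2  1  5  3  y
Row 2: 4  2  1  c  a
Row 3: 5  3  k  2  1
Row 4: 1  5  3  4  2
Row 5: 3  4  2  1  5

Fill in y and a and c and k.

For row 2, column 4: column 4 already has {1, 2, 3, 4}; that leaves 5.
At (row 2, col 5): row 2 already has {1, 2, 4, 5}, so the value is 3.
Cell (1,5): row 1 already has {1, 2, 3, 5} → 4.
At (row 3, col 3): row 3 already has {1, 2, 3, 5}, so the value is 4.

y = 4, a = 3, c = 5, k = 4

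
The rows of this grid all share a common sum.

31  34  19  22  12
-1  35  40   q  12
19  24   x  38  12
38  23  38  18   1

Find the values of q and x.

q = 32, x = 25

The complete rows each total 118.
Row 2 is missing 118 − 86 = 32 (since -1 + 35 + 40 + 12 = 86).
Row 3 is missing 118 − 93 = 25 (since 19 + 24 + 38 + 12 = 93).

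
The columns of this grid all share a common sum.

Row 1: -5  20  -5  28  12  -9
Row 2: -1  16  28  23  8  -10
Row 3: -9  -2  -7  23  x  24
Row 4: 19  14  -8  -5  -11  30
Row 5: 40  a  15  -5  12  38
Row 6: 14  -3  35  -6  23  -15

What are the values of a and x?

a = 13, x = 14

Columns 3 and 6 both add up to 58, so every column sums to 58.
Column 2: 20 + 16 − 2 + 14 − 3 = 45, so the missing entry is 58 − 45 = 13.
Column 5: 12 + 8 − 11 + 12 + 23 = 44, so the missing entry is 58 − 44 = 14.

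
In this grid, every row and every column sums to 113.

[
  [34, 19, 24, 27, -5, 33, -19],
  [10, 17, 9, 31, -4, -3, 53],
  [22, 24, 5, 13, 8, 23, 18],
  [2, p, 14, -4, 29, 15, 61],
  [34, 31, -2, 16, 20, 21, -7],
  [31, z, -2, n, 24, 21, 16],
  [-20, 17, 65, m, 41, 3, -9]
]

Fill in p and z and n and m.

p = -4, z = 9, n = 14, m = 16

Row 4 has 2 + 14 − 4 + 29 + 15 + 61 = 117; the blank must be 113 − 117 = -4.
Row 7 has -20 + 17 + 65 + 41 + 3 − 9 = 97; the blank must be 113 − 97 = 16.
Column 4 has 27 + 31 + 13 − 4 + 16 + 16 = 99; the blank must be 113 − 99 = 14.
Row 6 has 31 − 2 + 14 + 24 + 21 + 16 = 104; the blank must be 113 − 104 = 9.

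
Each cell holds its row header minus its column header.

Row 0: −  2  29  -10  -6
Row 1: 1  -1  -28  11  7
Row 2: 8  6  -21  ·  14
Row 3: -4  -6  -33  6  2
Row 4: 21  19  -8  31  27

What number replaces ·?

8 − (-10) = 18.

18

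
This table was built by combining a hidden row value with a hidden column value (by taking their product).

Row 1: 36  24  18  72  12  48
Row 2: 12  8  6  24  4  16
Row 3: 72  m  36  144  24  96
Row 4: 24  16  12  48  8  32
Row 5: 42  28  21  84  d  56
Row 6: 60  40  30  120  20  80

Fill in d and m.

d = 14, m = 48

Each row is a constant multiple of every other row — this is a multiplication table with the headers hidden.
Row 5 is 56/48 = 7/6 times row 1, so its entry in column 5 is 12 × 7/6 = 14.
Row 3 is 96/48 = 2/1 times row 1, so its entry in column 2 is 24 × 2/1 = 48.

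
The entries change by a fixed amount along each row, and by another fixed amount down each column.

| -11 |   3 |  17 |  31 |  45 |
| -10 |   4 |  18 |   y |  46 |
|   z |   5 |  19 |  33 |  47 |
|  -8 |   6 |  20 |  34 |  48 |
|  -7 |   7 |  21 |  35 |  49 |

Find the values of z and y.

z = -9, y = 32

Along each row the entries change by 14 per step; down each column they change by 1.
Row 3: from 5 at column 2, stepping by 14 to column 1 gives -9.
Row 2: from -10 at column 1, stepping by 14 to column 4 gives 32.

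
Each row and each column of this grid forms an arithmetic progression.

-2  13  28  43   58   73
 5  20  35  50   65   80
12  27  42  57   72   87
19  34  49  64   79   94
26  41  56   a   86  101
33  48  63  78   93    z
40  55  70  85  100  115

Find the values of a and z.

a = 71, z = 108

Along each row the entries change by 15 per step; down each column they change by 7.
Row 5: from 26 at column 1, stepping by 15 to column 4 gives 71.
Row 6: from 33 at column 1, stepping by 15 to column 6 gives 108.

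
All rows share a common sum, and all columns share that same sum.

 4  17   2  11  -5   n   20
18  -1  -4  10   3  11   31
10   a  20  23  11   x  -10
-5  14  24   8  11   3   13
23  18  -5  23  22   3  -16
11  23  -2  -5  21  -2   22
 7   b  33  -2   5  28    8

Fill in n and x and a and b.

Rows 2 and 4 both sum to 68, so that's the common total.
Row 7: 7 + 33 − 2 + 5 + 28 + 8 = 79, so its missing entry is 68 − 79 = -11.
Column 2: 17 − 1 + 14 + 18 + 23 − 11 = 60, so its missing entry is 68 − 60 = 8.
Row 3: 10 + 8 + 20 + 23 + 11 − 10 = 62, so its missing entry is 68 − 62 = 6.
Row 1: 4 + 17 + 2 + 11 − 5 + 20 = 49, so its missing entry is 68 − 49 = 19.

n = 19, x = 6, a = 8, b = -11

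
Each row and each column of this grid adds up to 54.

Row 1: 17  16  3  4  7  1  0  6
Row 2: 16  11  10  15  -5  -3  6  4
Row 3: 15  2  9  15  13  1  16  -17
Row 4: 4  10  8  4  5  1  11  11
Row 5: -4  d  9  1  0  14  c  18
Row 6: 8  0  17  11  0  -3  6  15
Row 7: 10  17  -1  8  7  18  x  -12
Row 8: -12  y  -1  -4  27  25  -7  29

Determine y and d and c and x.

The known cells in row 7 total 47, leaving 54 − 47 = 7 for the blank.
The known cells in column 7 total 39, leaving 54 − 39 = 15 for the blank.
The known cells in row 8 total 57, leaving 54 − 57 = -3 for the blank.
The known cells in row 5 total 53, leaving 54 − 53 = 1 for the blank.

y = -3, d = 1, c = 15, x = 7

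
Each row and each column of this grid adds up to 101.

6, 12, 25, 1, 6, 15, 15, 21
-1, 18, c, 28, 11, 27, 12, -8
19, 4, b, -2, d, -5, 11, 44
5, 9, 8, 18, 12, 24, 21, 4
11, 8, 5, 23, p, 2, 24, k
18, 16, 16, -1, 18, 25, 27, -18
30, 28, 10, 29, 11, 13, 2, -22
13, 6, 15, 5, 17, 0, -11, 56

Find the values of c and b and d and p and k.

c = 14, b = 8, d = 22, p = 4, k = 24

The known cells in row 2 total 87, leaving 101 − 87 = 14 for the blank.
The known cells in column 3 total 93, leaving 101 − 93 = 8 for the blank.
The known cells in row 3 total 79, leaving 101 − 79 = 22 for the blank.
The known cells in column 5 total 97, leaving 101 − 97 = 4 for the blank.
The known cells in row 5 total 77, leaving 101 − 77 = 24 for the blank.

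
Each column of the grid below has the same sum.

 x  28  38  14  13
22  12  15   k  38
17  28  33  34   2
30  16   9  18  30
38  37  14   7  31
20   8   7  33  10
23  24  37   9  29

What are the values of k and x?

k = 38, x = 3

The complete columns each total 153.
Column 4 is missing 153 − 115 = 38 (since 14 + 34 + 18 + 7 + 33 + 9 = 115).
Column 1 is missing 153 − 150 = 3 (since 22 + 17 + 30 + 38 + 20 + 23 = 150).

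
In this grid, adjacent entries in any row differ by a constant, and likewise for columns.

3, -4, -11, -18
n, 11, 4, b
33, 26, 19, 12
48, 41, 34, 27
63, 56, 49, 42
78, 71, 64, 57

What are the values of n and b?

Along each row the entries change by -7 per step; down each column they change by 15.
Row 2: from 11 at column 2, stepping by -7 to column 1 gives 18.
Row 2: from 11 at column 2, stepping by -7 to column 4 gives -3.

n = 18, b = -3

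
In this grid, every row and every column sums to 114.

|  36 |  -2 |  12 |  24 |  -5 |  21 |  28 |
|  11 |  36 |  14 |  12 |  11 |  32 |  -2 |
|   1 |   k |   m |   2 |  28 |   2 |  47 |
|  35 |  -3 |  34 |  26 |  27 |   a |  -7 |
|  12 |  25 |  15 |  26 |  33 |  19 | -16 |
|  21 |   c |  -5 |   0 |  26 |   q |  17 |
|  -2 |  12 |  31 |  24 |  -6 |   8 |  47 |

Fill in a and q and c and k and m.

a = 2, q = 30, c = 25, k = 21, m = 13

The known cells in column 3 total 101, leaving 114 − 101 = 13 for the blank.
The known cells in row 3 total 93, leaving 114 − 93 = 21 for the blank.
The known cells in column 2 total 89, leaving 114 − 89 = 25 for the blank.
The known cells in row 6 total 84, leaving 114 − 84 = 30 for the blank.
The known cells in row 4 total 112, leaving 114 − 112 = 2 for the blank.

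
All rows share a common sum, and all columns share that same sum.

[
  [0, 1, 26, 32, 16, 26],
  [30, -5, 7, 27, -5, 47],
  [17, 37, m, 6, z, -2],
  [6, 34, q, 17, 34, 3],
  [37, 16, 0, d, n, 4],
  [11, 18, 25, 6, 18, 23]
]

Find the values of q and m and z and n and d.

q = 7, m = 36, z = 7, n = 31, d = 13

Rows 1 and 2 both sum to 101, so that's the common total.
The known cells in column 4 total 88, leaving 101 − 88 = 13 for the blank.
The known cells in row 5 total 70, leaving 101 − 70 = 31 for the blank.
The known cells in column 5 total 94, leaving 101 − 94 = 7 for the blank.
The known cells in row 3 total 65, leaving 101 − 65 = 36 for the blank.
The known cells in row 4 total 94, leaving 101 − 94 = 7 for the blank.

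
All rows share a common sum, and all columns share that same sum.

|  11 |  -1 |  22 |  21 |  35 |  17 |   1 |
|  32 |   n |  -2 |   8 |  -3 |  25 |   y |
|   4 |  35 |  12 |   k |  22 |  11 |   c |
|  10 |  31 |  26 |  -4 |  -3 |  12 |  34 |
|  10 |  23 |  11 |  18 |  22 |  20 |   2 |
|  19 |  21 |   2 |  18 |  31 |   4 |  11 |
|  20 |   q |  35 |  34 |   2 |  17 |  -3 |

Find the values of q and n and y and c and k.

q = 1, n = -4, y = 50, c = 11, k = 11

Rows 1 and 4 both sum to 106, so that's the common total.
The known cells in row 7 total 105, leaving 106 − 105 = 1 for the blank.
The known cells in column 2 total 110, leaving 106 − 110 = -4 for the blank.
The known cells in column 4 total 95, leaving 106 − 95 = 11 for the blank.
The known cells in row 3 total 95, leaving 106 − 95 = 11 for the blank.
The known cells in row 2 total 56, leaving 106 − 56 = 50 for the blank.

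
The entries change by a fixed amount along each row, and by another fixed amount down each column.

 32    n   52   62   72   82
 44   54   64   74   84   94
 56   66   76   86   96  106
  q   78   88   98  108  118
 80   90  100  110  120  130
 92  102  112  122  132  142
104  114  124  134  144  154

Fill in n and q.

n = 42, q = 68

Along each row the entries change by 10 per step; down each column they change by 12.
Row 1: from 32 at column 1, stepping by 10 to column 2 gives 42.
Row 4: from 78 at column 2, stepping by 10 to column 1 gives 68.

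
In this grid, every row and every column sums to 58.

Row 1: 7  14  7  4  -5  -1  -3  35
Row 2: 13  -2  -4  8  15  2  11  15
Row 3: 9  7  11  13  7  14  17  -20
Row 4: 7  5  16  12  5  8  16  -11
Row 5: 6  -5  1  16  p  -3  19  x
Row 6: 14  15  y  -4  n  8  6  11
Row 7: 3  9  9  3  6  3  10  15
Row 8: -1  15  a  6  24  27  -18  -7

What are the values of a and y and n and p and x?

a = 12, y = 6, n = 2, p = 4, x = 20

The known cells in row 8 total 46, leaving 58 − 46 = 12 for the blank.
The known cells in column 8 total 38, leaving 58 − 38 = 20 for the blank.
The known cells in row 5 total 54, leaving 58 − 54 = 4 for the blank.
The known cells in column 5 total 56, leaving 58 − 56 = 2 for the blank.
The known cells in row 6 total 52, leaving 58 − 52 = 6 for the blank.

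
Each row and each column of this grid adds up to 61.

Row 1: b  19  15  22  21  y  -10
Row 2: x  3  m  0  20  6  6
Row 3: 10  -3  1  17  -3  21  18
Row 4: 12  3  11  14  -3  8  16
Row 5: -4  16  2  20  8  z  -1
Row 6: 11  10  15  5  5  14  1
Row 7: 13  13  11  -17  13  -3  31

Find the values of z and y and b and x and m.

z = 20, y = -5, b = -1, x = 20, m = 6

Column 3: 15 + 1 + 11 + 2 + 15 + 11 = 55, so its missing entry is 61 − 55 = 6.
Row 5: -4 + 16 + 2 + 20 + 8 − 1 = 41, so its missing entry is 61 − 41 = 20.
Column 6: 6 + 21 + 8 + 20 + 14 − 3 = 66, so its missing entry is 61 − 66 = -5.
Row 1: 19 + 15 + 22 + 21 − 5 − 10 = 62, so its missing entry is 61 − 62 = -1.
Row 2: 3 + 6 + 0 + 20 + 6 + 6 = 41, so its missing entry is 61 − 41 = 20.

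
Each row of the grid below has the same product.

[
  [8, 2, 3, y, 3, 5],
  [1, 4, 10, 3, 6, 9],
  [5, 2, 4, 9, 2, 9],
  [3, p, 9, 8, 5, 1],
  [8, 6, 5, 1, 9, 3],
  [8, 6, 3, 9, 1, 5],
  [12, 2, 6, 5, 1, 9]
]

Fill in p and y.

Rows 2 and 6 each multiply to 6480, so every row has product 6480.
Row 4: 3×9×8×5×1 = 1080, so the missing entry is 6480 ÷ 1080 = 6.
Row 1: 8×2×3×3×5 = 720, so the missing entry is 6480 ÷ 720 = 9.

p = 6, y = 9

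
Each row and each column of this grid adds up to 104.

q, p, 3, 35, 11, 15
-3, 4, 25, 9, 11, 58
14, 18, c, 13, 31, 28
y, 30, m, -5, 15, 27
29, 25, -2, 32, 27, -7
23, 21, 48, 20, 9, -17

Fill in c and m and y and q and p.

c = 0, m = 30, y = 7, q = 34, p = 6

Column 2 has 4 + 18 + 30 + 25 + 21 = 98; the blank must be 104 − 98 = 6.
Row 1 has 6 + 3 + 35 + 11 + 15 = 70; the blank must be 104 − 70 = 34.
Column 1 has 34 − 3 + 14 + 29 + 23 = 97; the blank must be 104 − 97 = 7.
Row 3 has 14 + 18 + 13 + 31 + 28 = 104; the blank must be 104 − 104 = 0.
Row 4 has 7 + 30 − 5 + 15 + 27 = 74; the blank must be 104 − 74 = 30.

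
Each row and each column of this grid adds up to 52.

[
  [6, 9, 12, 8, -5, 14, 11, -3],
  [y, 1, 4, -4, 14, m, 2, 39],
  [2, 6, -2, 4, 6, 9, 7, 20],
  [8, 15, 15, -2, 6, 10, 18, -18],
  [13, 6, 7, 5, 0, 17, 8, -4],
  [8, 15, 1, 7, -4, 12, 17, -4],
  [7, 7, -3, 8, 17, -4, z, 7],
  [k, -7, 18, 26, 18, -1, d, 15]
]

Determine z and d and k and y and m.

z = 13, d = -24, k = 7, y = 1, m = -5

Column 6: 14 + 9 + 10 + 17 + 12 − 4 − 1 = 57, so its missing entry is 52 − 57 = -5.
Row 2: 1 + 4 − 4 + 14 − 5 + 2 + 39 = 51, so its missing entry is 52 − 51 = 1.
Column 1: 6 + 1 + 2 + 8 + 13 + 8 + 7 = 45, so its missing entry is 52 − 45 = 7.
Row 8: 7 − 7 + 18 + 26 + 18 − 1 + 15 = 76, so its missing entry is 52 − 76 = -24.
Row 7: 7 + 7 − 3 + 8 + 17 − 4 + 7 = 39, so its missing entry is 52 − 39 = 13.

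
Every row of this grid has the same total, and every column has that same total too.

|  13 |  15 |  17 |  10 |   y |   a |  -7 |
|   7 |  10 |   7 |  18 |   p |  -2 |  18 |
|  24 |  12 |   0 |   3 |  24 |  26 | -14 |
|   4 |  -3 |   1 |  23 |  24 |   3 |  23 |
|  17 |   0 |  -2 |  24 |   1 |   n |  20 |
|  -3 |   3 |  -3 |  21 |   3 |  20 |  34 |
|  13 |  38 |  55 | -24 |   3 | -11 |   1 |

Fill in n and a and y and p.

Rows 3 and 4 both sum to 75, so that's the common total.
Row 5: 17 + 0 − 2 + 24 + 1 + 20 = 60, so its missing entry is 75 − 60 = 15.
Row 2: 7 + 10 + 7 + 18 − 2 + 18 = 58, so its missing entry is 75 − 58 = 17.
Column 5: 17 + 24 + 24 + 1 + 3 + 3 = 72, so its missing entry is 75 − 72 = 3.
Row 1: 13 + 15 + 17 + 10 + 3 − 7 = 51, so its missing entry is 75 − 51 = 24.

n = 15, a = 24, y = 3, p = 17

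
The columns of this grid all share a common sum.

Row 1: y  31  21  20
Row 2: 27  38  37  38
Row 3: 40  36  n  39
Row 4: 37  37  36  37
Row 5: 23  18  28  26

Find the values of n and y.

n = 38, y = 33

Column 2 sums to 160 and so does column 4; that's the common total.
In column 3 the known cells total 122, leaving 160 − 122 = 38.
In column 1 the known cells total 127, leaving 160 − 127 = 33.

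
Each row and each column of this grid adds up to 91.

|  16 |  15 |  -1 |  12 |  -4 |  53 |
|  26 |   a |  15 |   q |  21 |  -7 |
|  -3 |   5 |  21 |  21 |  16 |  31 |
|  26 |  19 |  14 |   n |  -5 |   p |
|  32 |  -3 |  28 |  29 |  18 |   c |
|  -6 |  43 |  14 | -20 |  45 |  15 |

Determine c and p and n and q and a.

c = -13, p = 12, n = 25, q = 24, a = 12

Column 2 has 15 + 5 + 19 − 3 + 43 = 79; the blank must be 91 − 79 = 12.
Row 5 has 32 − 3 + 28 + 29 + 18 = 104; the blank must be 91 − 104 = -13.
Row 2 has 26 + 12 + 15 + 21 − 7 = 67; the blank must be 91 − 67 = 24.
Column 4 has 12 + 24 + 21 + 29 − 20 = 66; the blank must be 91 − 66 = 25.
Row 4 has 26 + 19 + 14 + 25 − 5 = 79; the blank must be 91 − 79 = 12.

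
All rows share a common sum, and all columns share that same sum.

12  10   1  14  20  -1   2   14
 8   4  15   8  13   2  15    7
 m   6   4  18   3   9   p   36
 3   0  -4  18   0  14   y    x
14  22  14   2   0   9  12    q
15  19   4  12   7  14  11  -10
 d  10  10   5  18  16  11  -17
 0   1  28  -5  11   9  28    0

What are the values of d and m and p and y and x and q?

Rows 1 and 2 both sum to 72, so that's the common total.
The known cells in row 7 total 53, leaving 72 − 53 = 19 for the blank.
The known cells in column 1 total 71, leaving 72 − 71 = 1 for the blank.
The known cells in row 3 total 77, leaving 72 − 77 = -5 for the blank.
The known cells in column 7 total 74, leaving 72 − 74 = -2 for the blank.
The known cells in row 4 total 29, leaving 72 − 29 = 43 for the blank.
The known cells in row 5 total 73, leaving 72 − 73 = -1 for the blank.

d = 19, m = 1, p = -5, y = -2, x = 43, q = -1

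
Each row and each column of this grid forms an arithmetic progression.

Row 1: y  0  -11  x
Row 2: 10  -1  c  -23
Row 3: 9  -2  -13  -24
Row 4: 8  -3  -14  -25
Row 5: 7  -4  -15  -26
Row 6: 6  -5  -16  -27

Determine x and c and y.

Along each row the entries change by -11 per step; down each column they change by -1.
Row 1: from 0 at column 2, stepping by -11 to column 4 gives -22.
Row 2: from 10 at column 1, stepping by -11 to column 3 gives -12.
Row 1: from 0 at column 2, stepping by -11 to column 1 gives 11.

x = -22, c = -12, y = 11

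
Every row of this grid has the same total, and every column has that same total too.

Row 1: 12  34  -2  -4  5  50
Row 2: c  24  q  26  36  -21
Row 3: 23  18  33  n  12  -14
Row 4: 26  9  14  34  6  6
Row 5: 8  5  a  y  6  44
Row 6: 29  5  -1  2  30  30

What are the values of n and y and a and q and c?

Rows 1 and 4 both sum to 95, so that's the common total.
The known cells in row 3 total 72, leaving 95 − 72 = 23 for the blank.
The known cells in column 4 total 81, leaving 95 − 81 = 14 for the blank.
The known cells in row 5 total 77, leaving 95 − 77 = 18 for the blank.
The known cells in column 3 total 62, leaving 95 − 62 = 33 for the blank.
The known cells in row 2 total 98, leaving 95 − 98 = -3 for the blank.

n = 23, y = 14, a = 18, q = 33, c = -3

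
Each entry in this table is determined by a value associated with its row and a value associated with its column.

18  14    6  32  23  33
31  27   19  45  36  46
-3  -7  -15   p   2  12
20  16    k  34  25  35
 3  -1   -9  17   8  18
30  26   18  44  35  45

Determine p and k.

The difference between any two rows is the same in every column — this is an addition table with the headers hidden.
Row 3 minus row 1 is -3 − 18 = -21, so its entry in column 4 is 32 + (-21) = 11.
Row 4 minus row 1 is 20 − 18 = 2, so its entry in column 3 is 6 + 2 = 8.

p = 11, k = 8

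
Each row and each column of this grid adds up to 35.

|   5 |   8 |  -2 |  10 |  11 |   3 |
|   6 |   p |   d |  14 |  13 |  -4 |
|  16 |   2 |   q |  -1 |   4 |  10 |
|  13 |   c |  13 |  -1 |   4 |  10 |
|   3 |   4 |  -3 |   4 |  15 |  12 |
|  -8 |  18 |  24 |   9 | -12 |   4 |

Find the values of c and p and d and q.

The known cells in row 4 total 39, leaving 35 − 39 = -4 for the blank.
The known cells in column 2 total 28, leaving 35 − 28 = 7 for the blank.
The known cells in row 2 total 36, leaving 35 − 36 = -1 for the blank.
The known cells in row 3 total 31, leaving 35 − 31 = 4 for the blank.

c = -4, p = 7, d = -1, q = 4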